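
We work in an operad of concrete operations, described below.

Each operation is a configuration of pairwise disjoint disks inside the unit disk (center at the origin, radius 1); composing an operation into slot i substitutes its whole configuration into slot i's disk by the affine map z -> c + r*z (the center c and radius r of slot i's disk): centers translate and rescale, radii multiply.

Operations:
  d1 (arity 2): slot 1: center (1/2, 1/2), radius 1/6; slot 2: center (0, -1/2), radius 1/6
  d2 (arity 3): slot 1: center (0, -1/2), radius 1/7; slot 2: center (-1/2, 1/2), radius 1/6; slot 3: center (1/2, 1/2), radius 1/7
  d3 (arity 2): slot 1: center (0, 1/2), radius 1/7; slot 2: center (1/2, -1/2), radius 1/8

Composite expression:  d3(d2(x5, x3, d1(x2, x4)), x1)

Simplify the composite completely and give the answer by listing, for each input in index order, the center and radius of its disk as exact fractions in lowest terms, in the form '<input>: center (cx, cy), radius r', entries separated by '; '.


x1: center (1/2, -1/2), radius 1/8; x2: center (4/49, 57/98), radius 1/294; x3: center (-1/14, 4/7), radius 1/42; x4: center (1/14, 55/98), radius 1/294; x5: center (0, 3/7), radius 1/49

Only the slot chain above each x matters under d3; compose those maps.
x5 passes through 2 substitutions, ending at center (0, 3/7), radius 1/49
x3 passes through 2 substitutions, ending at center (-1/14, 4/7), radius 1/42
x2 passes through 3 substitutions, ending at center (4/49, 57/98), radius 1/294
x4 passes through 3 substitutions, ending at center (1/14, 55/98), radius 1/294
x1 passes through 1 substitution, ending at center (1/2, -1/2), radius 1/8


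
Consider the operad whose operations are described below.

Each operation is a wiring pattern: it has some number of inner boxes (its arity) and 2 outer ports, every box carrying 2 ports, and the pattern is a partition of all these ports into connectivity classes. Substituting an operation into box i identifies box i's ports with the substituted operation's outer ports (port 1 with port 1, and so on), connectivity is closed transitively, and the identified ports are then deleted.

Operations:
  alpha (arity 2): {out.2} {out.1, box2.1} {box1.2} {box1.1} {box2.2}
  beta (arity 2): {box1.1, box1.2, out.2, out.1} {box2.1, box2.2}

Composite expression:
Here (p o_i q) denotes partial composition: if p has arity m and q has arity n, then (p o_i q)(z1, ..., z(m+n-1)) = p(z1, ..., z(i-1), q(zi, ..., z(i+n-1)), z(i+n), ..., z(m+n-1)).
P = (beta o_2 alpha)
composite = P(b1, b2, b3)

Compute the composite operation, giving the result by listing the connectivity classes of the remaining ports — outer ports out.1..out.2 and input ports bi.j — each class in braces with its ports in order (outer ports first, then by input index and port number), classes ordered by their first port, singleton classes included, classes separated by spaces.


{out.1, out.2, b1.1, b1.2} {b2.1} {b2.2} {b3.1} {b3.2}

After gluing at beta, chains via deleted ports link the b-ports.
through alpha, on inputs (b2, b3): {out.1, b3.1} {out.2} {b2.1} {b2.2} {b3.2} (out.j = stage outer ports)
through beta, on inputs (b1, b2, b3): {out.1, out.2, b1.1, b1.2} {b2.1} {b2.2} {b3.1} {b3.2} (out.j = stage outer ports)


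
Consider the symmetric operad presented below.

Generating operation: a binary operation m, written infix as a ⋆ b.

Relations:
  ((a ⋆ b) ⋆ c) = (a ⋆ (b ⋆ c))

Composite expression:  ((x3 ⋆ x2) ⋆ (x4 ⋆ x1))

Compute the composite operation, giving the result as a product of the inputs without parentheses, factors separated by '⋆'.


x3 ⋆ x2 ⋆ x4 ⋆ x1

Under associativity of m, the answer is the x's in reading order.
(x3 ⋆ x2) linearizes to x3 ⋆ x2
(x4 ⋆ x1) linearizes to x4 ⋆ x1
((x3 ⋆ x2) ⋆ (x4 ⋆ x1)) linearizes to x3 ⋆ x2 ⋆ x4 ⋆ x1


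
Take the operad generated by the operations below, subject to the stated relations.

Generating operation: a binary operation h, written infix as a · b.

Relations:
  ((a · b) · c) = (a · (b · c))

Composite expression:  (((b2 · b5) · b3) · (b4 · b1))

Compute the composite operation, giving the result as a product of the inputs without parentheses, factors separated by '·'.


b2 · b5 · b3 · b4 · b1

Under associativity of h, the answer is the b's in reading order.
(b2 · b5) unparenthesizes to b2 · b5
((b2 · b5) · b3) unparenthesizes to b2 · b5 · b3
(b4 · b1) unparenthesizes to b4 · b1
(((b2 · b5) · b3) · (b4 · b1)) unparenthesizes to b2 · b5 · b3 · b4 · b1


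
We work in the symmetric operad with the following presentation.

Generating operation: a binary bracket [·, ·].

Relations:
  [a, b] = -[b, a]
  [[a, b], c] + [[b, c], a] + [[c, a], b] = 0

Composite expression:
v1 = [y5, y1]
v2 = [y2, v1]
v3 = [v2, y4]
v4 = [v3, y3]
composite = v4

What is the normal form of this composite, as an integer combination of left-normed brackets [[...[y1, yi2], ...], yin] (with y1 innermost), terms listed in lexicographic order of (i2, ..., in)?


[[[[y1, y5], y2], y4], y3]

In the tensor algebra, words opening y1 carry the y1-anchored form.
Composite bracket: [[[y2, [y5, y1]], y4], y3]
Expanding via [a, b] = ab - ba: 16 signed words (2^4 = 16).
Words beginning with y1 determine it all:
  y1y5y2y4y3 appears with sign +1, giving the term +[[[[y1, y5], y2], y4], y3]


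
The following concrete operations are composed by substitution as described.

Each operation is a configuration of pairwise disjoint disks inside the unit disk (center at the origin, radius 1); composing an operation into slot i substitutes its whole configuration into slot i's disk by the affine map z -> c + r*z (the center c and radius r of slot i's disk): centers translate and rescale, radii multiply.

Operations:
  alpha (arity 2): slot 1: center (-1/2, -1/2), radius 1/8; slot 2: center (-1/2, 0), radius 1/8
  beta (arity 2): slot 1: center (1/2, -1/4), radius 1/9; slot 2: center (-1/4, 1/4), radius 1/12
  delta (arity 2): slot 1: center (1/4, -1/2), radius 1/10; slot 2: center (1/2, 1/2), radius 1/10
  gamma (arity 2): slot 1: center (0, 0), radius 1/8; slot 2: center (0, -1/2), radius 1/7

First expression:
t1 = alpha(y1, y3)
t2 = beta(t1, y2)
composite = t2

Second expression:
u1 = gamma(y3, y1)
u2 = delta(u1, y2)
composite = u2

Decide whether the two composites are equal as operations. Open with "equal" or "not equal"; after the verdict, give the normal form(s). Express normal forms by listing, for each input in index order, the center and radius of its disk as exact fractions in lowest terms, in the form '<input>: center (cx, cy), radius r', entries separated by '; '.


The first expression reduces to y1: center (4/9, -11/36), radius 1/72; y2: center (-1/4, 1/4), radius 1/12; y3: center (4/9, -1/4), radius 1/72
The second expression reduces to y1: center (1/4, -11/20), radius 1/70; y2: center (1/2, 1/2), radius 1/10; y3: center (1/4, -1/2), radius 1/80
They disagree, so not equal.

not equal; first: y1: center (4/9, -11/36), radius 1/72; y2: center (-1/4, 1/4), radius 1/12; y3: center (4/9, -1/4), radius 1/72; second: y1: center (1/4, -11/20), radius 1/70; y2: center (1/2, 1/2), radius 1/10; y3: center (1/4, -1/2), radius 1/80


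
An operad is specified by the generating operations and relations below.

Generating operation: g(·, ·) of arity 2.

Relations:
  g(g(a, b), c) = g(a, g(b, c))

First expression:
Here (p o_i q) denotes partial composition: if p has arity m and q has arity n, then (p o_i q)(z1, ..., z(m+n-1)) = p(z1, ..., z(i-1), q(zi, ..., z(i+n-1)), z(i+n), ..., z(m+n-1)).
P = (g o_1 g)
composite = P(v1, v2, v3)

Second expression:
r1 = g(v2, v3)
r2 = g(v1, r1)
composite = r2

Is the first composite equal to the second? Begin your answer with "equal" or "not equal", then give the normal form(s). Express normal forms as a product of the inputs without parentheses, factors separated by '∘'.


The first composite normalizes to v1 ∘ v2 ∘ v3
The second composite normalizes to v1 ∘ v2 ∘ v3
Identical normal forms: equal.

equal — both sides give v1 ∘ v2 ∘ v3


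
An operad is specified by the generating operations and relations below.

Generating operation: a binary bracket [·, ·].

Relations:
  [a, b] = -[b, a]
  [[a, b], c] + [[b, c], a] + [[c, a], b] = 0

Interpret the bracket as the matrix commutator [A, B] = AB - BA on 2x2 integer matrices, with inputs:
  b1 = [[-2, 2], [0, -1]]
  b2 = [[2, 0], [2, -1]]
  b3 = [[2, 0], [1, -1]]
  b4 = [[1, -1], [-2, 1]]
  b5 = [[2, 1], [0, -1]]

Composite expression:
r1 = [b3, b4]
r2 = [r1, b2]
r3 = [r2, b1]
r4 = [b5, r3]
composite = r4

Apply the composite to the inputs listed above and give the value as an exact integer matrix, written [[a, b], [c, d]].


[[-14, 11], [42, 14]]

[b3, b4] = [[1, -3], [6, -1]]
[[b3, b4], b2] = [[-6, 9], [14, 6]]
[[[b3, b4], b2], b1] = [[-28, -15], [-14, 28]]
[b5, [[[b3, b4], b2], b1]] = [[-14, 11], [42, 14]]


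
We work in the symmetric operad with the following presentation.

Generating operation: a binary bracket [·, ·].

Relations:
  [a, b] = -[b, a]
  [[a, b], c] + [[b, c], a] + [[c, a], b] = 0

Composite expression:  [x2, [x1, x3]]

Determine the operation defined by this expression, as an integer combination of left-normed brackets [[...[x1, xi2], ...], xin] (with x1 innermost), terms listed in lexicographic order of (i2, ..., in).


In the tensor algebra, words opening x1 carry the x1-anchored form.
Composite bracket: [x2, [x1, x3]]
Applying ab - ba throughout gives 4 signed words (2^2 = 4).
Collect the words opening with x1:
  from x1x3x2, sign -1: term -[[x1, x3], x2]

-[[x1, x3], x2]


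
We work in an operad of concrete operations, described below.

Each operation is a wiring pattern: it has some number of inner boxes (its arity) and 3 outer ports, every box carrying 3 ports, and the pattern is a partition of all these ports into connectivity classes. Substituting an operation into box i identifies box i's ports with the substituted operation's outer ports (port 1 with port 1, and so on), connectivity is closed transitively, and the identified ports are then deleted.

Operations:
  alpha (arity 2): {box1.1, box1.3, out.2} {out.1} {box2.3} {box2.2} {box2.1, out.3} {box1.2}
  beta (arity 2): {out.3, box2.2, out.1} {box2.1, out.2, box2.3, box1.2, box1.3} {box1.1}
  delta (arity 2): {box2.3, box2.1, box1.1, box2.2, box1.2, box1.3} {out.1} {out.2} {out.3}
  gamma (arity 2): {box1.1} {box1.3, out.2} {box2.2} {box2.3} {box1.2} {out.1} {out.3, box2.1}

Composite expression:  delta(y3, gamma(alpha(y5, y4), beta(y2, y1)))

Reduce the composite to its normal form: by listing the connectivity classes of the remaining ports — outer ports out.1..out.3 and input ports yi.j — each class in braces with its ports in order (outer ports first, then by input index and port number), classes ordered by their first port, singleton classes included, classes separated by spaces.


{out.1} {out.2} {out.3} {y1.1, y1.3, y2.2, y2.3} {y1.2, y3.1, y3.2, y3.3, y4.1} {y2.1} {y4.2} {y4.3} {y5.1, y5.3} {y5.2}

After gluing at delta, chains via deleted ports link the y-ports.
alpha over (y5, y4) gives {out.1} {out.2, y5.1, y5.3} {out.3, y4.1} {y4.2} {y4.3} {y5.2}, out.j being that stage's outer ports
beta over (y2, y1) gives {out.1, out.3, y1.2} {out.2, y1.1, y1.3, y2.2, y2.3} {y2.1}, out.j being that stage's outer ports
gamma over (y5, y4, y2, y1) gives {out.1} {out.2, y4.1} {out.3, y1.2} {y1.1, y1.3, y2.2, y2.3} {y2.1} {y4.2} {y4.3} {y5.1, y5.3} {y5.2}, out.j being that stage's outer ports
delta over (y3, y5, y4, y2, y1) gives {out.1} {out.2} {out.3} {y1.1, y1.3, y2.2, y2.3} {y1.2, y3.1, y3.2, y3.3, y4.1} {y2.1} {y4.2} {y4.3} {y5.1, y5.3} {y5.2}, out.j being that stage's outer ports


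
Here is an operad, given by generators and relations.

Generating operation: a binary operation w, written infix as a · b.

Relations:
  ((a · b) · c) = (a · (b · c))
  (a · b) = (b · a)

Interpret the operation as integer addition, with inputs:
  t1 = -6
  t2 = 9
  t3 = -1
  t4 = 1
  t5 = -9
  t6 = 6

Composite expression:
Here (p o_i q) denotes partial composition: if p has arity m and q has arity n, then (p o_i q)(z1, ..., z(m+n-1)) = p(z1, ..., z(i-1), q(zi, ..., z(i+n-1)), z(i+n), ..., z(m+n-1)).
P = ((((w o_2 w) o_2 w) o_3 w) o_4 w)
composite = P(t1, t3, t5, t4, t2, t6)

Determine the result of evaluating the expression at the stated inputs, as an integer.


0

(t4 · t2) = 10
(t5 · (t4 · t2)) = 1
(t3 · (t5 · (t4 · t2))) = 0
((t3 · (t5 · (t4 · t2))) · t6) = 6
(t1 · ((t3 · (t5 · (t4 · t2))) · t6)) = 0


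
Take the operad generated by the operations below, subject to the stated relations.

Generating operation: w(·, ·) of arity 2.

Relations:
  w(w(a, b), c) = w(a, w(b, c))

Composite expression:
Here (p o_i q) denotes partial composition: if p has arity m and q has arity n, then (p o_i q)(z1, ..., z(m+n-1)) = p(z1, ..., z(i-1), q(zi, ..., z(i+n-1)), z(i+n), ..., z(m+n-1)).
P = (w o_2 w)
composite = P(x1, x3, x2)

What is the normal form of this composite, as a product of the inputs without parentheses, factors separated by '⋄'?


x1 ⋄ x3 ⋄ x2

Associativity of w dissolves the nesting; only the x-input order survives.
w(x3, x2) spells out as x3 ⋄ x2
w(x1, w(x3, x2)) spells out as x1 ⋄ x3 ⋄ x2


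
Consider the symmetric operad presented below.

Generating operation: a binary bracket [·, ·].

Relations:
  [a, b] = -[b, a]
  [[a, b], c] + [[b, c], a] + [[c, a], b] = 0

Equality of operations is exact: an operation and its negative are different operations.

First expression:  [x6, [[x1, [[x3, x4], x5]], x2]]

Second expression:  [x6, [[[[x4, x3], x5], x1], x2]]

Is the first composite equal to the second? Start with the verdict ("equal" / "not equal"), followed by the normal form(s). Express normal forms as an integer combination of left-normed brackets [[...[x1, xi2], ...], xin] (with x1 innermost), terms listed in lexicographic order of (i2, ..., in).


equal; the common form is -[[[[[x1, x3], x4], x5], x2], x6] + [[[[[x1, x4], x3], x5], x2], x6] + [[[[[x1, x5], x3], x4], x2], x6] - [[[[[x1, x5], x4], x3], x2], x6]

In normal form, the first expression is -[[[[[x1, x3], x4], x5], x2], x6] + [[[[[x1, x4], x3], x5], x2], x6] + [[[[[x1, x5], x3], x4], x2], x6] - [[[[[x1, x5], x4], x3], x2], x6]
In normal form, the second expression is -[[[[[x1, x3], x4], x5], x2], x6] + [[[[[x1, x4], x3], x5], x2], x6] + [[[[[x1, x5], x3], x4], x2], x6] - [[[[[x1, x5], x4], x3], x2], x6]
Same normal form: equal.


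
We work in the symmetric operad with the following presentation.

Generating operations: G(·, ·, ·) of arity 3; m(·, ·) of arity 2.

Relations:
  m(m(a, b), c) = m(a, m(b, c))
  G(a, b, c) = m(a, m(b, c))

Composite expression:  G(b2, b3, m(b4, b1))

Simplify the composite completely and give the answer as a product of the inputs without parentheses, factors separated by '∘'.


Every regrouping of G is equal, so read the b-inputs in written order.
m(b4, b1) spells out as b4 ∘ b1
G(b2, b3, m(b4, b1)) spells out as b2 ∘ b3 ∘ b4 ∘ b1

b2 ∘ b3 ∘ b4 ∘ b1


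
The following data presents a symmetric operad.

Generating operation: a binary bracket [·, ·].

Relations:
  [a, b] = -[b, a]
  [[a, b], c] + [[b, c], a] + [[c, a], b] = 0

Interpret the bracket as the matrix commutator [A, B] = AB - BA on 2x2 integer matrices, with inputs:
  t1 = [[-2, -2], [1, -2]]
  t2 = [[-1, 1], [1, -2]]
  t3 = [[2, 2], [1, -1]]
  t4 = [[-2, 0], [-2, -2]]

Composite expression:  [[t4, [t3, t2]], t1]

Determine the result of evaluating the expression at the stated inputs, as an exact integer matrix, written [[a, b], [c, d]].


[[-8, -8], [-4, 8]]

[t3, t2] = [[1, 1], [-2, -1]]
[t4, [t3, t2]] = [[2, 0], [-4, -2]]
[[t4, [t3, t2]], t1] = [[-8, -8], [-4, 8]]


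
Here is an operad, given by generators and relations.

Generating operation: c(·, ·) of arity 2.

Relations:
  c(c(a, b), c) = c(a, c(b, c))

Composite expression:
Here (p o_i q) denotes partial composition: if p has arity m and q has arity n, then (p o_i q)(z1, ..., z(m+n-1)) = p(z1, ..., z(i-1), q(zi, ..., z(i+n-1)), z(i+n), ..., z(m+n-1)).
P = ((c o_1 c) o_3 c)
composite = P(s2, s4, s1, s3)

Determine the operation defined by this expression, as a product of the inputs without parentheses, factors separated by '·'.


s2 · s4 · s1 · s3

The c-tree's shape is irrelevant; the s-reading-order decides.
c(s2, s4) spells out as s2 · s4
c(s1, s3) spells out as s1 · s3
c(c(s2, s4), c(s1, s3)) spells out as s2 · s4 · s1 · s3


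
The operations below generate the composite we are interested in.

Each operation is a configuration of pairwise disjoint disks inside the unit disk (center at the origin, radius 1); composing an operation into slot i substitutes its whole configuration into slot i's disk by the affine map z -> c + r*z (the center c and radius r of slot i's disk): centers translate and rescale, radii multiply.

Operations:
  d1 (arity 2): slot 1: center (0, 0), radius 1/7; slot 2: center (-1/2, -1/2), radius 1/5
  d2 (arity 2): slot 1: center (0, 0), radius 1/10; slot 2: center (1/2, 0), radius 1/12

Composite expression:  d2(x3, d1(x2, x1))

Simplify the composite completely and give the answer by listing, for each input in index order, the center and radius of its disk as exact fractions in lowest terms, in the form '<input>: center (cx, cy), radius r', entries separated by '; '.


x1: center (11/24, -1/24), radius 1/60; x2: center (1/2, 0), radius 1/84; x3: center (0, 0), radius 1/10


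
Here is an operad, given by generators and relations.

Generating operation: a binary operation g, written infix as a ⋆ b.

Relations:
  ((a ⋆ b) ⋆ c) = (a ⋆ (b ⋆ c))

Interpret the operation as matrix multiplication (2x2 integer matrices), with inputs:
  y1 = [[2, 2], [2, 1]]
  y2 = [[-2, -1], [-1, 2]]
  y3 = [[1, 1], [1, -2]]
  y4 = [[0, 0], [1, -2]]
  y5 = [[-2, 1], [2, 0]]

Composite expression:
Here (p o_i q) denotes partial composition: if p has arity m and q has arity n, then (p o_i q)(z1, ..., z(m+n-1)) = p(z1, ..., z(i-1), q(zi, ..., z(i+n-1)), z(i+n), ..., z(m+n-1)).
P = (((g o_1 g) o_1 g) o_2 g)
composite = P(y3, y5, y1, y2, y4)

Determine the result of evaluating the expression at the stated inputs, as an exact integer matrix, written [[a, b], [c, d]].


(y5 ⋆ y1) = [[-2, -3], [4, 4]]
(y3 ⋆ (y5 ⋆ y1)) = [[2, 1], [-10, -11]]
((y3 ⋆ (y5 ⋆ y1)) ⋆ y2) = [[-5, 0], [31, -12]]
(((y3 ⋆ (y5 ⋆ y1)) ⋆ y2) ⋆ y4) = [[0, 0], [-12, 24]]

[[0, 0], [-12, 24]]


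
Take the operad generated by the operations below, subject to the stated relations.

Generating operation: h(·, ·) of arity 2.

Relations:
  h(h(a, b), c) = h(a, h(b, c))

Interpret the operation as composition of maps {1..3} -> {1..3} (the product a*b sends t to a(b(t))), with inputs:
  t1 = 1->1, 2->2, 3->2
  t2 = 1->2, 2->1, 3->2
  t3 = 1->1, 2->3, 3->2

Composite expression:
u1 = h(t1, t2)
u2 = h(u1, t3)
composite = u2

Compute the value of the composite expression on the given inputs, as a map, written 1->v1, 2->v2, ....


h(t1, t2) = 1->2, 2->1, 3->2
h(h(t1, t2), t3) = 1->2, 2->2, 3->1

1->2, 2->2, 3->1


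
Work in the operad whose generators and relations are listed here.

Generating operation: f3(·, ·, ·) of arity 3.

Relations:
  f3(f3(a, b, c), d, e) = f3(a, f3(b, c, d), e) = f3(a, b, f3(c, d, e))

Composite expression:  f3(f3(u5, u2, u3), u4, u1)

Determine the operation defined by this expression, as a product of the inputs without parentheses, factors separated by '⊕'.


u5 ⊕ u2 ⊕ u3 ⊕ u4 ⊕ u1

All parenthesizations of f3 agree; list the u-inputs left to right.
f3(u5, u2, u3) reduces to u5 ⊕ u2 ⊕ u3
f3(f3(u5, u2, u3), u4, u1) reduces to u5 ⊕ u2 ⊕ u3 ⊕ u4 ⊕ u1


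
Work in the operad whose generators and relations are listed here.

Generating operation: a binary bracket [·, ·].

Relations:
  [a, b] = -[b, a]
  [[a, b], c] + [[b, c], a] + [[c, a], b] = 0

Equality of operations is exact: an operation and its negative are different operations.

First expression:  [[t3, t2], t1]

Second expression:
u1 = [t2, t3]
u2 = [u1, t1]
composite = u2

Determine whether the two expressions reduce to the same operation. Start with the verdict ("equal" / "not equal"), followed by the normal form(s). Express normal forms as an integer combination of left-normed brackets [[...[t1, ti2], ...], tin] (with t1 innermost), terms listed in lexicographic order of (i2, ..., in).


not equal; the first gives [[t1, t2], t3] - [[t1, t3], t2] and the second -[[t1, t2], t3] + [[t1, t3], t2]


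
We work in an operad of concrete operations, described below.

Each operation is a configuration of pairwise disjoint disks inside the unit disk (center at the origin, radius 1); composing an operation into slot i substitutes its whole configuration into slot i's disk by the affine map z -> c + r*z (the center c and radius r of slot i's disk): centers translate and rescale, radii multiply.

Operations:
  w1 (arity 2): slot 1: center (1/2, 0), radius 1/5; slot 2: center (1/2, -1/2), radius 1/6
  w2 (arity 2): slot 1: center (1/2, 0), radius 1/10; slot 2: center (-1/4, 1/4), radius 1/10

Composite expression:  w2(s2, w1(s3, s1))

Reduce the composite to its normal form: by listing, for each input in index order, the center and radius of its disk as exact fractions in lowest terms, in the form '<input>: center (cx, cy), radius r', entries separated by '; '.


Below w2, radii multiply path by path; the s-disk centers shift.
input s2: composing its 1 substitution step yields center (1/2, 0), radius 1/10
input s3: composing its 2 substitution steps yields center (-1/5, 1/4), radius 1/50
input s1: composing its 2 substitution steps yields center (-1/5, 1/5), radius 1/60

s1: center (-1/5, 1/5), radius 1/60; s2: center (1/2, 0), radius 1/10; s3: center (-1/5, 1/4), radius 1/50


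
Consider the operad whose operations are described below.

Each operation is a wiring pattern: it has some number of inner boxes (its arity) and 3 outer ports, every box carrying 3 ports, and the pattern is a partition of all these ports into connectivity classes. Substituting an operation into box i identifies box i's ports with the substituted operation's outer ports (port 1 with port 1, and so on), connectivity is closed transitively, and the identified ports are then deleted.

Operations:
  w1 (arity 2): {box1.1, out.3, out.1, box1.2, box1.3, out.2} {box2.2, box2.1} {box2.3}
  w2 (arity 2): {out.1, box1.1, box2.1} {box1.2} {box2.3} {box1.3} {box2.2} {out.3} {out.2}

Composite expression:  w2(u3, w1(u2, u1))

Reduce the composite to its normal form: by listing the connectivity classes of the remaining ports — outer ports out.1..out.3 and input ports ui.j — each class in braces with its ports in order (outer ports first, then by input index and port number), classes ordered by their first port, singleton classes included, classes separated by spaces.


Reachability decides: close wires over w2-identified ports.
composing w1 on (u2, u1), with out.j its own outer ports: {out.1, out.2, out.3, u2.1, u2.2, u2.3} {u1.1, u1.2} {u1.3}
composing w2 on (u3, u2, u1), with out.j its own outer ports: {out.1, u2.1, u2.2, u2.3, u3.1} {out.2} {out.3} {u1.1, u1.2} {u1.3} {u3.2} {u3.3}

{out.1, u2.1, u2.2, u2.3, u3.1} {out.2} {out.3} {u1.1, u1.2} {u1.3} {u3.2} {u3.3}


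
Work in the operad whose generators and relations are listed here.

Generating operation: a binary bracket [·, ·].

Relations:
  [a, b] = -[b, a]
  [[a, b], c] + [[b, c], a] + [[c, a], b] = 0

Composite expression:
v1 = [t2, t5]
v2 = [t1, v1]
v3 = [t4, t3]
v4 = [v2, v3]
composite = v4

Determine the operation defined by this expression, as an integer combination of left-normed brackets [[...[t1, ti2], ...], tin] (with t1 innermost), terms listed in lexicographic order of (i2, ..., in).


Left-normed coefficients sit on the t1-initial expansion words.
Composite bracket: [[t1, [t2, t5]], [t4, t3]]
The bracket unfolds into 16 signed words via [a, b] = ab - ba (2^4 = 16).
The t1-initial words carry the normal form:
  the word t1t2t5t3t4 carries sign -1 and contributes -[[[[t1, t2], t5], t3], t4]
  the word t1t2t5t4t3 carries sign +1 and contributes +[[[[t1, t2], t5], t4], t3]
  the word t1t5t2t3t4 carries sign +1 and contributes +[[[[t1, t5], t2], t3], t4]
  the word t1t5t2t4t3 carries sign -1 and contributes -[[[[t1, t5], t2], t4], t3]

-[[[[t1, t2], t5], t3], t4] + [[[[t1, t2], t5], t4], t3] + [[[[t1, t5], t2], t3], t4] - [[[[t1, t5], t2], t4], t3]


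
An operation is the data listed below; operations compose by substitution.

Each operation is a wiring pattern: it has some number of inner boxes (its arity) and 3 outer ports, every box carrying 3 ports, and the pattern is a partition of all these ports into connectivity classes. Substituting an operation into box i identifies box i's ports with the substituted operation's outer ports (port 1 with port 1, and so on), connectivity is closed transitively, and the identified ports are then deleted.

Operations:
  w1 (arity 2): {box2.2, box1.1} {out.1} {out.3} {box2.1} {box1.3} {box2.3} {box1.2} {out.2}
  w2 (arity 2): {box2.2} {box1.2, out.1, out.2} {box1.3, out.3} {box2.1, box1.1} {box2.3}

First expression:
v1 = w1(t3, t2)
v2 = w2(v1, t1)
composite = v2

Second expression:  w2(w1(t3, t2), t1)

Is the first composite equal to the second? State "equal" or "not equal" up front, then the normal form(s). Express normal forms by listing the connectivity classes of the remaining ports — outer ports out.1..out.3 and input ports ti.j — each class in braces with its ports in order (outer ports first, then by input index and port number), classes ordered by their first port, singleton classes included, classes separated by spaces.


In normal form, the first expression is {out.1, out.2} {out.3} {t1.1} {t1.2} {t1.3} {t2.1} {t2.2, t3.1} {t2.3} {t3.2} {t3.3}
In normal form, the second expression is {out.1, out.2} {out.3} {t1.1} {t1.2} {t1.3} {t2.1} {t2.2, t3.1} {t2.3} {t3.2} {t3.3}
The forms coincide; equal.

equal: each reduces to {out.1, out.2} {out.3} {t1.1} {t1.2} {t1.3} {t2.1} {t2.2, t3.1} {t2.3} {t3.2} {t3.3}


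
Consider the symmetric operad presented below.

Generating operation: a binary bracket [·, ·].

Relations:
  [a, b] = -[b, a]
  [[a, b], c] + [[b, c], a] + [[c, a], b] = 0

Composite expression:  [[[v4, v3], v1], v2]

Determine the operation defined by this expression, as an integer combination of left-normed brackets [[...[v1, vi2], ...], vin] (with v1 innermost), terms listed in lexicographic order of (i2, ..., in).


[[[v1, v3], v4], v2] - [[[v1, v4], v3], v2]

In the tensor algebra, words opening v1 carry the v1-anchored form.
Composite bracket: [[[v4, v3], v1], v2]
Expanding via [a, b] = ab - ba: 8 signed words (2^3 = 8).
Collect the words opening with v1:
  word v1v3v4v2 has sign +1, contributing +[[[v1, v3], v4], v2]
  word v1v4v3v2 has sign -1, contributing -[[[v1, v4], v3], v2]


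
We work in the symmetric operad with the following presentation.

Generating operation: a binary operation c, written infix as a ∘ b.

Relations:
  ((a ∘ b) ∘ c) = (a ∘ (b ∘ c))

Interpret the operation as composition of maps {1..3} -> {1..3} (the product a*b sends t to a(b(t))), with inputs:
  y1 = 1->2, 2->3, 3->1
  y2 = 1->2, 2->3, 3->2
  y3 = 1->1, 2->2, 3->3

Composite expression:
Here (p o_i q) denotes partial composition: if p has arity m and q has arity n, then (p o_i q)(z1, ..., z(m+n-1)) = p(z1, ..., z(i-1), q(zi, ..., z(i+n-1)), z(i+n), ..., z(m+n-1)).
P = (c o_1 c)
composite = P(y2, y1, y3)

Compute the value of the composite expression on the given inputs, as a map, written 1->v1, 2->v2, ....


1->3, 2->2, 3->2

(y2 ∘ y1) = 1->3, 2->2, 3->2
((y2 ∘ y1) ∘ y3) = 1->3, 2->2, 3->2


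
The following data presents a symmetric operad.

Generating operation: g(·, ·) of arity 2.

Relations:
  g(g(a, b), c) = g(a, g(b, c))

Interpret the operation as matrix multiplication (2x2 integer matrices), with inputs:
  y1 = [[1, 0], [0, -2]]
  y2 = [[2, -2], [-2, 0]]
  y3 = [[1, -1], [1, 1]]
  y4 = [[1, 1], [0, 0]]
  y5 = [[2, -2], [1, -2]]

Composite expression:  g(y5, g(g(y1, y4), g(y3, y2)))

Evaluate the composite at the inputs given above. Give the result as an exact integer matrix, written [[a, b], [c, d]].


[[8, -8], [4, -4]]


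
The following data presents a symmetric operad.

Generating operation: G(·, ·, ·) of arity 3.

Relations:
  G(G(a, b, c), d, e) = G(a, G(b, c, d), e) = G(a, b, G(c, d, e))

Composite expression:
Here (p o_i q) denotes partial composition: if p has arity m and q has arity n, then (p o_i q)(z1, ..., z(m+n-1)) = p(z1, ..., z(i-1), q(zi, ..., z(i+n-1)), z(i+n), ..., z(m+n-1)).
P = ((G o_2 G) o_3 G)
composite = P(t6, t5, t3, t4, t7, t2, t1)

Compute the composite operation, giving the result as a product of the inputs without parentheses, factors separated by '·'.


t6 · t5 · t3 · t4 · t7 · t2 · t1

Key point: G is associative — brackets drop, the t-order remains.
G(t3, t4, t7) reduces to t3 · t4 · t7
G(t5, G(t3, t4, t7), t2) reduces to t5 · t3 · t4 · t7 · t2
G(t6, G(t5, G(t3, t4, t7), t2), t1) reduces to t6 · t5 · t3 · t4 · t7 · t2 · t1


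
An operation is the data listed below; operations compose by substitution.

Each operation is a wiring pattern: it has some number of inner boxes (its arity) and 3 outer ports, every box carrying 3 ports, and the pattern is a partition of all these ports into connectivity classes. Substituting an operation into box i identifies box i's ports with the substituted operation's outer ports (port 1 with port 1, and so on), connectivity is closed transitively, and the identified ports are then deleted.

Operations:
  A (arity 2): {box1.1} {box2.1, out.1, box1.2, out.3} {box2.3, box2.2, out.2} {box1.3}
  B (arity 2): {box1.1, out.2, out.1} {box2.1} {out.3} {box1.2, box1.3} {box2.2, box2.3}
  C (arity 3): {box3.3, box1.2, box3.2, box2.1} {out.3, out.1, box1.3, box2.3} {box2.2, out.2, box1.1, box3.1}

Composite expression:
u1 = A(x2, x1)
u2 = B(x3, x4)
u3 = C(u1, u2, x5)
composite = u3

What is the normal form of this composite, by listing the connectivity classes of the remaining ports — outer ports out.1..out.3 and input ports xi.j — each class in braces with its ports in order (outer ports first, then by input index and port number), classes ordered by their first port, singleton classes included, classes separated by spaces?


Connectivity passes through glued C-boundaries; trace each wire chain.
composing A on (x2, x1), with out.j its own outer ports: {out.1, out.3, x1.1, x2.2} {out.2, x1.2, x1.3} {x2.1} {x2.3}
composing B on (x3, x4), with out.j its own outer ports: {out.1, out.2, x3.1} {out.3} {x3.2, x3.3} {x4.1} {x4.2, x4.3}
composing C on (x2, x1, x3, x4, x5), with out.j its own outer ports: {out.1, out.2, out.3, x1.1, x1.2, x1.3, x2.2, x3.1, x5.1, x5.2, x5.3} {x2.1} {x2.3} {x3.2, x3.3} {x4.1} {x4.2, x4.3}

{out.1, out.2, out.3, x1.1, x1.2, x1.3, x2.2, x3.1, x5.1, x5.2, x5.3} {x2.1} {x2.3} {x3.2, x3.3} {x4.1} {x4.2, x4.3}


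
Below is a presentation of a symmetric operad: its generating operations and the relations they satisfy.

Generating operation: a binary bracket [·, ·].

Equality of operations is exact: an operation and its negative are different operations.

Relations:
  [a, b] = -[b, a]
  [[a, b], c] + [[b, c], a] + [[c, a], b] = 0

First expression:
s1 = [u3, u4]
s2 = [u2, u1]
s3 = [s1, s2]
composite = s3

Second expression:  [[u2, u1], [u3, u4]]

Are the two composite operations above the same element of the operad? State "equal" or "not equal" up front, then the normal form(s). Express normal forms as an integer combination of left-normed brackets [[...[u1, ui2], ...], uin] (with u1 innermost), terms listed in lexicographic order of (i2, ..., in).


Reducing the first expression gives [[[u1, u2], u3], u4] - [[[u1, u2], u4], u3]
Reducing the second expression gives -[[[u1, u2], u3], u4] + [[[u1, u2], u4], u3]
The forms do not match — not equal.

not equal: they reduce to [[[u1, u2], u3], u4] - [[[u1, u2], u4], u3] and -[[[u1, u2], u3], u4] + [[[u1, u2], u4], u3]


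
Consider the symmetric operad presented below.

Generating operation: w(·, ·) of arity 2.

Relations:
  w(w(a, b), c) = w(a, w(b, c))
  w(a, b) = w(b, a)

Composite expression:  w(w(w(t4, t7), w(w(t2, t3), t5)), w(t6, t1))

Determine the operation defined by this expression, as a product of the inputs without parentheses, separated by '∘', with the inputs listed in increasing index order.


t1 ∘ t2 ∘ t3 ∘ t4 ∘ t5 ∘ t6 ∘ t7

With w associative and commutative, the t-input set is all that matters.
w(t4, t7) unparenthesizes to t4 ∘ t7
w(t2, t3) unparenthesizes to t2 ∘ t3
w(w(t2, t3), t5) unparenthesizes to t2 ∘ t3 ∘ t5
w(w(t4, t7), w(w(t2, t3), t5)) unparenthesizes to t4 ∘ t7 ∘ t2 ∘ t3 ∘ t5
w(t6, t1) unparenthesizes to t6 ∘ t1
w(w(w(t4, t7), w(w(t2, t3), t5)), w(t6, t1)) unparenthesizes to t4 ∘ t7 ∘ t2 ∘ t3 ∘ t5 ∘ t6 ∘ t1
commutativity sorts the factors: t1 ∘ t2 ∘ t3 ∘ t4 ∘ t5 ∘ t6 ∘ t7


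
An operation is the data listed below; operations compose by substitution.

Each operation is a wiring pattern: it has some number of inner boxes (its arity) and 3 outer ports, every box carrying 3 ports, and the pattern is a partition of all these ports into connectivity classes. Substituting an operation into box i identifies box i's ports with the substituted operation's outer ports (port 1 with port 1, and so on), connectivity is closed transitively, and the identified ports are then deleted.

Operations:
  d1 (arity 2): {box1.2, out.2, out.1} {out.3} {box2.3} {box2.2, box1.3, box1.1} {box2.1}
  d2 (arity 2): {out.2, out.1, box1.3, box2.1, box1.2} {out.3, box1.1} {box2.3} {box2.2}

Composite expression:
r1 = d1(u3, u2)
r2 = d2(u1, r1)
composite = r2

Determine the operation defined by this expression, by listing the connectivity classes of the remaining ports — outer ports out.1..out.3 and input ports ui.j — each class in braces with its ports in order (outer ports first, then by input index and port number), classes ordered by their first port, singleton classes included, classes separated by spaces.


{out.1, out.2, u1.2, u1.3, u3.2} {out.3, u1.1} {u2.1} {u2.2, u3.1, u3.3} {u2.3}

After gluing at d2, chains via deleted ports link the u-ports.
composing d1 on (u3, u2), with out.j its own outer ports: {out.1, out.2, u3.2} {out.3} {u2.1} {u2.2, u3.1, u3.3} {u2.3}
composing d2 on (u1, u3, u2), with out.j its own outer ports: {out.1, out.2, u1.2, u1.3, u3.2} {out.3, u1.1} {u2.1} {u2.2, u3.1, u3.3} {u2.3}


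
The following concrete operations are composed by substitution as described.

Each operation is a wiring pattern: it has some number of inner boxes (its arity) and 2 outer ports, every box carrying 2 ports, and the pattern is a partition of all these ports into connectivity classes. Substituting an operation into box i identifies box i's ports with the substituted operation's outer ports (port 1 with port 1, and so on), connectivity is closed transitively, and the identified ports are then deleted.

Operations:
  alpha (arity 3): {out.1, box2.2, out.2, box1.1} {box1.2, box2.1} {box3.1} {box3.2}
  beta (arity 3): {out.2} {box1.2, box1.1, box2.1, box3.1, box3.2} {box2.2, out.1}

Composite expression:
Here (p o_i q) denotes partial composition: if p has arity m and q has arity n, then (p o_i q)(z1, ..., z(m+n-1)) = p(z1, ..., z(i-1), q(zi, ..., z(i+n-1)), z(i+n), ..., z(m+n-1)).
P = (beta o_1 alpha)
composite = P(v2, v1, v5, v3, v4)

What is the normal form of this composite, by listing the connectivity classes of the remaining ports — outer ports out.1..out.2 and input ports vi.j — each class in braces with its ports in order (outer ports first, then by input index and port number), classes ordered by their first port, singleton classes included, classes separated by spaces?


{out.1, v3.2} {out.2} {v1.1, v2.2} {v1.2, v2.1, v3.1, v4.1, v4.2} {v5.1} {v5.2}

Substituting into beta glues patterns; closure does the rest.
through alpha, on inputs (v2, v1, v5): {out.1, out.2, v1.2, v2.1} {v1.1, v2.2} {v5.1} {v5.2} (out.j = stage outer ports)
through beta, on inputs (v2, v1, v5, v3, v4): {out.1, v3.2} {out.2} {v1.1, v2.2} {v1.2, v2.1, v3.1, v4.1, v4.2} {v5.1} {v5.2} (out.j = stage outer ports)


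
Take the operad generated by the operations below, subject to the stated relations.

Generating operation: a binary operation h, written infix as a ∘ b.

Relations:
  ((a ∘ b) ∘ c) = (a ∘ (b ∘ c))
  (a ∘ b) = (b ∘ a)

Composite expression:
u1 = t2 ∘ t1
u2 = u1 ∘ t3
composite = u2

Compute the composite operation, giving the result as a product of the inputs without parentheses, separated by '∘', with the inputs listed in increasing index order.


t1 ∘ t2 ∘ t3

Any arrangement under h is one operation, so sort the t-inputs.
(t2 ∘ t1) reduces to t2 ∘ t1
((t2 ∘ t1) ∘ t3) reduces to t2 ∘ t1 ∘ t3
putting the inputs in ascending order: t1 ∘ t2 ∘ t3


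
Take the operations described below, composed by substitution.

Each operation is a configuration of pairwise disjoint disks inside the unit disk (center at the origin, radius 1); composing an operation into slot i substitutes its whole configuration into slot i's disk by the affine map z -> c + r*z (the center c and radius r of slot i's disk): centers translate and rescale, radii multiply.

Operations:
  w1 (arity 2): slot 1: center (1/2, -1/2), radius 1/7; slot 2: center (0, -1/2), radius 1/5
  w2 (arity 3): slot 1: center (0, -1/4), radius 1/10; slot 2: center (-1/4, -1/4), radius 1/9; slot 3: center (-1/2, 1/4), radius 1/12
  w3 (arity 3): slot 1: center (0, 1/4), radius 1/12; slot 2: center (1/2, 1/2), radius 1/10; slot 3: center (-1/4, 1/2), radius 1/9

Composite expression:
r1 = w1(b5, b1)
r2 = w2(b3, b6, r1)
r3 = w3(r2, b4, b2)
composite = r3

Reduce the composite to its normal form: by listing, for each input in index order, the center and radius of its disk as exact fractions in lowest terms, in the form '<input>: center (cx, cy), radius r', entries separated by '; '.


b1: center (-1/24, 77/288), radius 1/720; b2: center (-1/4, 1/2), radius 1/9; b3: center (0, 11/48), radius 1/120; b4: center (1/2, 1/2), radius 1/10; b5: center (-11/288, 77/288), radius 1/1008; b6: center (-1/48, 11/48), radius 1/108


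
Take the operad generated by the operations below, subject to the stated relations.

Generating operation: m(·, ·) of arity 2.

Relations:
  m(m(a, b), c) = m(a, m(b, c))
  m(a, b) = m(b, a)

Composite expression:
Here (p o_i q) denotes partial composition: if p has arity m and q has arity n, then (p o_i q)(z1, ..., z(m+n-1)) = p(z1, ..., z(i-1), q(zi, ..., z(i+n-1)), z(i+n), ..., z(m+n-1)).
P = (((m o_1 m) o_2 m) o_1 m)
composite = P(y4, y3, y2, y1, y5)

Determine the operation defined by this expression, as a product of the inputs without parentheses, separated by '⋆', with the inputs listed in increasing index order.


y1 ⋆ y2 ⋆ y3 ⋆ y4 ⋆ y5

Any arrangement under m is one operation, so sort the y-inputs.
m(y4, y3) reduces to y4 ⋆ y3
m(y2, y1) reduces to y2 ⋆ y1
m(m(y4, y3), m(y2, y1)) reduces to y4 ⋆ y3 ⋆ y2 ⋆ y1
m(m(m(y4, y3), m(y2, y1)), y5) reduces to y4 ⋆ y3 ⋆ y2 ⋆ y1 ⋆ y5
the factors in increasing index order: y1 ⋆ y2 ⋆ y3 ⋆ y4 ⋆ y5


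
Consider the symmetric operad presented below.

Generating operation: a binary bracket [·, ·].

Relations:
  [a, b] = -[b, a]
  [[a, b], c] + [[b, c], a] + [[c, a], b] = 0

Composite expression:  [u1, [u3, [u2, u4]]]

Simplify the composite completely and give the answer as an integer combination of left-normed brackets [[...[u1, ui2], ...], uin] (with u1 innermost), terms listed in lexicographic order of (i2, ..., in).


-[[[u1, u2], u4], u3] + [[[u1, u3], u2], u4] - [[[u1, u3], u4], u2] + [[[u1, u4], u2], u3]

Antisymmetry and Jacobi reduce to u1-anchored left-normed brackets.
Composite bracket: [u1, [u3, [u2, u4]]]
Full expansion: 8 signed words from ab - ba (2^3 = 8).
The u1-initial words carry the normal form:
  the word u1u2u4u3 carries sign -1 and contributes -[[[u1, u2], u4], u3]
  the word u1u3u2u4 carries sign +1 and contributes +[[[u1, u3], u2], u4]
  the word u1u3u4u2 carries sign -1 and contributes -[[[u1, u3], u4], u2]
  the word u1u4u2u3 carries sign +1 and contributes +[[[u1, u4], u2], u3]
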